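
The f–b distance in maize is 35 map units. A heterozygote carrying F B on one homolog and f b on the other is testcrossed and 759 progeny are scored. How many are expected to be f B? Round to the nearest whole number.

133

A map distance of 35 map units corresponds to a recombination frequency of 0.350.
The F1 is F B / f b, so f B is a recombinant gamete class with expected frequency r/2 = 0.350/2 = 0.1750.
Expected number = 0.1750 × 759 = 132.82 ≈ 133.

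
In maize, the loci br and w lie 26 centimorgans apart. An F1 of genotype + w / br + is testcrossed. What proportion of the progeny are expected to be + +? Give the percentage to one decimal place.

13.0%

A map distance of 26 centimorgans corresponds to a recombination frequency of 0.260.
The F1 is + w / br +, so + + is a recombinant gamete class with expected frequency r/2 = 0.260/2 = 0.1300.
That is 0.1300 = 13.0% of the progeny.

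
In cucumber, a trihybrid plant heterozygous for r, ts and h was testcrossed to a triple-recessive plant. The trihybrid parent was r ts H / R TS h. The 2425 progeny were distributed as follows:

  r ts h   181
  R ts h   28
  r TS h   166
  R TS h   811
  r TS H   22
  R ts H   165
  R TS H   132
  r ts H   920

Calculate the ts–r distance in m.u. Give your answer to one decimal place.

The two rarest classes, r TS H and R ts h, are the double crossovers. Comparing them with the parentals, only the ts allele has switched, so ts is the middle locus and the order is h – ts – r.
Crossovers in the ts–r interval produce the single-crossover classes R ts H and r TS h (165 + 166 = 331) plus the double crossovers (50).
RF(ts–r) = (331 + 50) / 2425 = 381/2425 = 0.1571 → 15.7 m.u.

15.7 m.u.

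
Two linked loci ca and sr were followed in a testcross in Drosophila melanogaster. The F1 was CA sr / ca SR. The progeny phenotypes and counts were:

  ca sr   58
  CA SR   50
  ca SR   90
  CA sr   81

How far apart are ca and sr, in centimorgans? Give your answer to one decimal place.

The recombinant classes are CA SR and ca sr: 50 + 58 = 108.
Recombination frequency = 108/279 = 0.3871 ≈ 38.7%, i.e. 38.7 centimorgans.

38.7 centimorgans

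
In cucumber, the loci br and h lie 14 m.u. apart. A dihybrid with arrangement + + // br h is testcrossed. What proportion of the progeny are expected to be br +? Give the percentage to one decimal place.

A map distance of 14 m.u. corresponds to a recombination frequency of 0.140.
The F1 is + + / br h, so br + is a recombinant gamete class with expected frequency r/2 = 0.140/2 = 0.0700.
That is 0.0700 = 7.0% of the progeny.

7.0%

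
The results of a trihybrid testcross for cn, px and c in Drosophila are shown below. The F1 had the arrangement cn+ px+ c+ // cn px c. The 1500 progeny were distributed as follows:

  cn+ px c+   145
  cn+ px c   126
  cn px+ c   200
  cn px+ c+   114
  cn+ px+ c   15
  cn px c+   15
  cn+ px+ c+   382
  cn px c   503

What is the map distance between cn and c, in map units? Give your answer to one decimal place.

18.0 map units

The two rarest classes, cn+ px+ c and cn px c+, are the double crossovers. Comparing them with the parentals, only the c allele has switched, so c is the middle locus and the order is cn – c – px.
Crossovers in the cn–c interval produce the single-crossover classes cn px+ c+ and cn+ px c (114 + 126 = 240) plus the double crossovers (30).
RF(cn–c) = (240 + 30) / 1500 = 270/1500 = 0.1800 → 18.0 map units.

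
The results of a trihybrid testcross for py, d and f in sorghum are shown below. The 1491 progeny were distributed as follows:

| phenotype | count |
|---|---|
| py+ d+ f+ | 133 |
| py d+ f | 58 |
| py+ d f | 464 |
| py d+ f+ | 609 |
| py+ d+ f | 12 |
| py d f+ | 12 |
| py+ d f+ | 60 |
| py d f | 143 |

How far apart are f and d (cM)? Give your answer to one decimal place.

9.5 cM

The two most frequent reciprocal classes, py d+ f+ and py+ d f, are the parental types, so the F1 was py d+ f+ / py+ d f.
The two rarest classes, py d f+ and py+ d+ f, are the double crossovers. Comparing them with the parentals, only the d allele has switched, so d is the middle locus and the order is f – d – py.
Crossovers in the f–d interval produce the single-crossover classes py d+ f and py+ d f+ (58 + 60 = 118) plus the double crossovers (24).
RF(f–d) = (118 + 24) / 1491 = 142/1491 = 0.0952 → 9.5 cM.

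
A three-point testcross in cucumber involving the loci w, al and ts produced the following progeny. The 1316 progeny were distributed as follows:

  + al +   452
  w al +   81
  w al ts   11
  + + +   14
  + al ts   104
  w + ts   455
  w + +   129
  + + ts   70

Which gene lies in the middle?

al

The two most frequent reciprocal classes, + al + and w + ts, are the parental types, so the F1 was + al + / w + ts.
The two rarest classes, + + + and w al ts, are the double crossovers. Comparing them with the parentals, only the al allele has switched, so al is the middle locus and the order is w – al – ts.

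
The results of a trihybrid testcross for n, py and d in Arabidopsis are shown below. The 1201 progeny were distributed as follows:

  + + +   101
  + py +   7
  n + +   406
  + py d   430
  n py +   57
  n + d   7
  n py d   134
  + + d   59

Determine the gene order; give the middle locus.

d

The two most frequent reciprocal classes, n + + and + py d, are the parental types, so the F1 was n + + / + py d.
The two rarest classes, n + d and + py +, are the double crossovers. Comparing them with the parentals, only the d allele has switched, so d is the middle locus and the order is py – d – n.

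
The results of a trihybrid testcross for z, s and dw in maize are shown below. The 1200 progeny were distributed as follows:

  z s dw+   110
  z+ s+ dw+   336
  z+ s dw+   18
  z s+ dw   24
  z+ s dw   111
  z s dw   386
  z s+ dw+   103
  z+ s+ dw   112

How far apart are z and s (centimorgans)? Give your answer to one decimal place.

21.3 centimorgans

The two most frequent reciprocal classes, z+ s+ dw+ and z s dw, are the parental types, so the F1 was z+ s+ dw+ / z s dw.
The two rarest classes, z+ s dw+ and z s+ dw, are the double crossovers. Comparing them with the parentals, only the s allele has switched, so s is the middle locus and the order is dw – s – z.
Crossovers in the s–z interval produce the single-crossover classes z s+ dw+ and z+ s dw (103 + 111 = 214) plus the double crossovers (42).
RF(s–z) = (214 + 42) / 1200 = 256/1200 = 0.2133 → 21.3 centimorgans.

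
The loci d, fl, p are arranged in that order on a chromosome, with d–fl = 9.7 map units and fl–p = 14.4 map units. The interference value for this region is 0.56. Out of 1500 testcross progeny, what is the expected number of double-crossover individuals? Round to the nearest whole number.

9

Map distances give recombination frequencies of 0.097 and 0.144 for the two intervals.
With interference 0.56 (so coincidence = 0.44), expected double-crossover frequency = 0.097 × 0.144 × 0.44 = 0.00615.
Expected number = 0.00615 × 1500 = 9.22 ≈ 9.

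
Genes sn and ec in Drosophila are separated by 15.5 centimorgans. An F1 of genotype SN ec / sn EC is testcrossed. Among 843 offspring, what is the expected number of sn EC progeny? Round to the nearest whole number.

356

A map distance of 15.5 centimorgans corresponds to a recombination frequency of 0.155.
The F1 is SN ec / sn EC, so sn EC is a parental gamete class with expected frequency (1 − r)/2 = 0.845/2 = 0.4225.
Expected number = 0.4225 × 843 = 356.17 ≈ 356.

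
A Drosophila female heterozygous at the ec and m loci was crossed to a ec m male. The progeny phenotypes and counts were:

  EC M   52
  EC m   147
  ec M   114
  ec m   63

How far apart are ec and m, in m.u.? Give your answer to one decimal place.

The two most frequent classes, EC m (147) and ec M (114), are the parental types, so the F1 was EC m / ec M.
The recombinant classes are EC M and ec m: 52 + 63 = 115.
Recombination frequency = 115/376 = 0.3059 ≈ 30.6%, i.e. 30.6 m.u.

30.6 m.u.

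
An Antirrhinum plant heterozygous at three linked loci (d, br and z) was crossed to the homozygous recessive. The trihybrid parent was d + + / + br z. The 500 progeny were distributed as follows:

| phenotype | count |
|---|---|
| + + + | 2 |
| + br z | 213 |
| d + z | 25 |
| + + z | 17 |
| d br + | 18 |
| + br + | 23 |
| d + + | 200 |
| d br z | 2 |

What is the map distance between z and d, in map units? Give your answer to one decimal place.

The two rarest classes, + + + and d br z, are the double crossovers. Comparing them with the parentals, only the d allele has switched, so d is the middle locus and the order is z – d – br.
Crossovers in the z–d interval produce the single-crossover classes d + z and + br + (25 + 23 = 48) plus the double crossovers (4).
RF(z–d) = (48 + 4) / 500 = 52/500 = 0.1040 → 10.4 map units.

10.4 map units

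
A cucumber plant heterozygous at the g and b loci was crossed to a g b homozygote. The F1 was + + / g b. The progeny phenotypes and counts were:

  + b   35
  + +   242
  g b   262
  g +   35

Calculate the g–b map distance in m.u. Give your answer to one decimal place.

The recombinant classes are + b and g +: 35 + 35 = 70.
Recombination frequency = 70/574 = 0.1220 ≈ 12.2%, i.e. 12.2 m.u.

12.2 m.u.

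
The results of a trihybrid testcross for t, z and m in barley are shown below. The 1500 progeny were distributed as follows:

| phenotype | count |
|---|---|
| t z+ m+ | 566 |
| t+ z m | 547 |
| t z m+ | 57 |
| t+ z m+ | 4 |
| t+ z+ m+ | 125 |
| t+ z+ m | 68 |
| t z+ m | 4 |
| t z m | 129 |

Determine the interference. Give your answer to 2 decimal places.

The two most frequent reciprocal classes, t+ z m and t z+ m+, are the parental types, so the F1 was t+ z m / t z+ m+.
The two rarest classes, t+ z m+ and t z+ m, are the double crossovers. Comparing them with the parentals, only the m allele has switched, so m is the middle locus and the order is t – m – z.
t–m: (254 + 8)/1500 = 0.1747; m–z: (125 + 8)/1500 = 0.0887.
Expected DCO frequency = 0.1747 × 0.0887 ≈ 0.01550; observed = 8/1500 ≈ 0.00533.
Coefficient of coincidence = 0.00533/0.01550 ≈ 0.34; interference = 1 − 0.34 = 0.66.

0.66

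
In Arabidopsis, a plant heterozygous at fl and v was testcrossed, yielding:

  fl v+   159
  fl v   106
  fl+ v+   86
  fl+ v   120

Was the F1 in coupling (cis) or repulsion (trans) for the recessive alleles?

trans

The two most frequent classes are fl+ v (120) and fl v+ (159); these are the parental (non-recombinant) types.
So the F1 carried fl+ v on one chromosome and fl v+ on the other — the recessive alleles are on opposite chromosomes (trans / repulsion).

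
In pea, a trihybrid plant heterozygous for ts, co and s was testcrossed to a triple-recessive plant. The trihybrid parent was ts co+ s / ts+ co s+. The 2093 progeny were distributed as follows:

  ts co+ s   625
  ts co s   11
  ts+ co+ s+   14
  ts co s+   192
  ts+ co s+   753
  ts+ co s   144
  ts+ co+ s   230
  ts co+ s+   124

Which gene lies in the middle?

co

The two rarest classes, ts co s and ts+ co+ s+, are the double crossovers. Comparing them with the parentals, only the co allele has switched, so co is the middle locus and the order is ts – co – s.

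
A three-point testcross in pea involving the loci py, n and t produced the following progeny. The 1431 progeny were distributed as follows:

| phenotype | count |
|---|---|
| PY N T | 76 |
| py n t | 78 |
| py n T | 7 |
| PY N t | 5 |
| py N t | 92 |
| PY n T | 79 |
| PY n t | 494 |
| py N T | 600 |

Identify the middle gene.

n

The two most frequent reciprocal classes, PY n t and py N T, are the parental types, so the F1 was PY n t / py N T.
The two rarest classes, PY N t and py n T, are the double crossovers. Comparing them with the parentals, only the n allele has switched, so n is the middle locus and the order is t – n – py.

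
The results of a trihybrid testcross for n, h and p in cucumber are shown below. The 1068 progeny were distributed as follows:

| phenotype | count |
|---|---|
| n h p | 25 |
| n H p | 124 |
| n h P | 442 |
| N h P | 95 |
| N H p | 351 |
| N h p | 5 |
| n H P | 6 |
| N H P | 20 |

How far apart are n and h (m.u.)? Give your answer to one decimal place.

21.5 m.u.

The two most frequent reciprocal classes, n h P and N H p, are the parental types, so the F1 was n h P / N H p.
The two rarest classes, n H P and N h p, are the double crossovers. Comparing them with the parentals, only the h allele has switched, so h is the middle locus and the order is n – h – p.
Crossovers in the n–h interval produce the single-crossover classes N h P and n H p (95 + 124 = 219) plus the double crossovers (11).
RF(n–h) = (219 + 11) / 1068 = 230/1068 = 0.2154 → 21.5 m.u.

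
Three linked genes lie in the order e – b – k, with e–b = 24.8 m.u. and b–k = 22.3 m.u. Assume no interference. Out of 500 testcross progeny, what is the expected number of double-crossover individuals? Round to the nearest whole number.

Map distances give recombination frequencies of 0.248 and 0.223 for the two intervals.
With no interference, expected double-crossover frequency = 0.248 × 0.223 = 0.05530.
Expected number = 0.05530 × 500 = 27.65 ≈ 28.

28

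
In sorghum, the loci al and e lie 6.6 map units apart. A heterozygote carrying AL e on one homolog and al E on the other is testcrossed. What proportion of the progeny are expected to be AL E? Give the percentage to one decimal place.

3.3%

A map distance of 6.6 map units corresponds to a recombination frequency of 0.066.
The F1 is AL e / al E, so AL E is a recombinant gamete class with expected frequency r/2 = 0.066/2 = 0.0330.
That is 0.0330 = 3.3% of the progeny.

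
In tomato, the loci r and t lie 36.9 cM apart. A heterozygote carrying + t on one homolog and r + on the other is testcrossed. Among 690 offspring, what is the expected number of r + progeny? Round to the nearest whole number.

218

A map distance of 36.9 cM corresponds to a recombination frequency of 0.369.
The F1 is + t / r +, so r + is a parental gamete class with expected frequency (1 − r)/2 = 0.631/2 = 0.3155.
Expected number = 0.3155 × 690 = 217.69 ≈ 218.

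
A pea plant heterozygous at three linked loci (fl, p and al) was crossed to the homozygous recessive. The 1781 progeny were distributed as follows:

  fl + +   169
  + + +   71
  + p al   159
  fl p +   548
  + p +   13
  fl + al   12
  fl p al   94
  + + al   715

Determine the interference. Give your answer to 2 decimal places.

The two most frequent reciprocal classes, + + al and fl p +, are the parental types, so the F1 was + + al / fl p +.
The two rarest classes, fl + al and + p +, are the double crossovers. Comparing them with the parentals, only the fl allele has switched, so fl is the middle locus and the order is p – fl – al.
p–fl: (328 + 25)/1781 = 0.1982; fl–al: (165 + 25)/1781 = 0.1067.
Expected DCO frequency = 0.1982 × 0.1067 ≈ 0.02115; observed = 25/1781 ≈ 0.01404.
Coefficient of coincidence = 0.01404/0.02115 ≈ 0.66; interference = 1 − 0.66 = 0.34.

0.34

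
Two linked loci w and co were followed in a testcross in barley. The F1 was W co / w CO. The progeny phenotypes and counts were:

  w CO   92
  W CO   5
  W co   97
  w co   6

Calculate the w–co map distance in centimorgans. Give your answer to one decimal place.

The recombinant classes are W CO and w co: 5 + 6 = 11.
Recombination frequency = 11/200 = 0.0550 ≈ 5.5%, i.e. 5.5 centimorgans.

5.5 centimorgans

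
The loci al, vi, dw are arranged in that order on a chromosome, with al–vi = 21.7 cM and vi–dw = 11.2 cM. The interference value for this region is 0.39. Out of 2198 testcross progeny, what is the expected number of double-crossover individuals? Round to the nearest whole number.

33

Map distances give recombination frequencies of 0.217 and 0.112 for the two intervals.
With interference 0.39 (so coincidence = 0.61), expected double-crossover frequency = 0.217 × 0.112 × 0.61 = 0.01483.
Expected number = 0.01483 × 2198 = 32.59 ≈ 33.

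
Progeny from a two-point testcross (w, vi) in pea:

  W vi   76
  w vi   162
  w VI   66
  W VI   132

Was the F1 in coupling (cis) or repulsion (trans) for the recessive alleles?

The two most frequent classes are W VI (132) and w vi (162); these are the parental (non-recombinant) types.
So the F1 carried W VI on one chromosome and w vi on the other — the recessive alleles are on the same chromosome (cis / coupling).

cis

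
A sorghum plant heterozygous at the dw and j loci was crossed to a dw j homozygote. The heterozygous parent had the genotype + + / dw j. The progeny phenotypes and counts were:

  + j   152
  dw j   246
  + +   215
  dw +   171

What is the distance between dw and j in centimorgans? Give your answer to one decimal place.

The recombinant classes are + j and dw +: 152 + 171 = 323.
Recombination frequency = 323/784 = 0.4120 ≈ 41.2%, i.e. 41.2 centimorgans.

41.2 centimorgans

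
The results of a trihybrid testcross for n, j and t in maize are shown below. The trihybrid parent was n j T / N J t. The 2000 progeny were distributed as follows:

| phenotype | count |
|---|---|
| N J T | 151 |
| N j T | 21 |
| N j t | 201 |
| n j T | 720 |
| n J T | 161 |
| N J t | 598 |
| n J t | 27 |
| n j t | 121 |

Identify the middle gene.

n

The two rarest classes, N j T and n J t, are the double crossovers. Comparing them with the parentals, only the n allele has switched, so n is the middle locus and the order is j – n – t.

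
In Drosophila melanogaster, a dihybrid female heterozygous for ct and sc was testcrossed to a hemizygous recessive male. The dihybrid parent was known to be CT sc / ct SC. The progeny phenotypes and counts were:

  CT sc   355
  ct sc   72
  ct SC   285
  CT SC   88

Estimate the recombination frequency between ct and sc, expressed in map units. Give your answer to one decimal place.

20.0 map units

The recombinant classes are CT SC and ct sc: 88 + 72 = 160.
Recombination frequency = 160/800 = 0.2000 ≈ 20.0%, i.e. 20.0 map units.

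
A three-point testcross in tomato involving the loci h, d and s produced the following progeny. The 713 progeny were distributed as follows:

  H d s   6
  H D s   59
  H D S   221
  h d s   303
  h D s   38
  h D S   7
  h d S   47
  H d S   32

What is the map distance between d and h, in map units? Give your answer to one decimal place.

The two most frequent reciprocal classes, h d s and H D S, are the parental types, so the F1 was h d s / H D S.
The two rarest classes, H d s and h D S, are the double crossovers. Comparing them with the parentals, only the h allele has switched, so h is the middle locus and the order is d – h – s.
Crossovers in the d–h interval produce the single-crossover classes h D s and H d S (38 + 32 = 70) plus the double crossovers (13).
RF(d–h) = (70 + 13) / 713 = 83/713 = 0.1164 → 11.6 map units.

11.6 map units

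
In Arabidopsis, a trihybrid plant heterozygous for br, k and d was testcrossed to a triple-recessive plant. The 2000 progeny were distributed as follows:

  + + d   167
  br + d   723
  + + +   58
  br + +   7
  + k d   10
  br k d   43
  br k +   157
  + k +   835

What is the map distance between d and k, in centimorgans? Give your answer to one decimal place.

5.9 centimorgans

The two most frequent reciprocal classes, + k + and br + d, are the parental types, so the F1 was + k + / br + d.
The two rarest classes, + k d and br + +, are the double crossovers. Comparing them with the parentals, only the d allele has switched, so d is the middle locus and the order is k – d – br.
Crossovers in the k–d interval produce the single-crossover classes + + + and br k d (58 + 43 = 101) plus the double crossovers (17).
RF(k–d) = (101 + 17) / 2000 = 118/2000 = 0.0590 → 5.9 centimorgans.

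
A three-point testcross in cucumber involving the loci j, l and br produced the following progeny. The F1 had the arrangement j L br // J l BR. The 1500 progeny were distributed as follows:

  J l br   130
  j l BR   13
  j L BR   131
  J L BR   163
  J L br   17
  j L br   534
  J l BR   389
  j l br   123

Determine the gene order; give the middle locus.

The two rarest classes, J L br and j l BR, are the double crossovers. Comparing them with the parentals, only the j allele has switched, so j is the middle locus and the order is l – j – br.

j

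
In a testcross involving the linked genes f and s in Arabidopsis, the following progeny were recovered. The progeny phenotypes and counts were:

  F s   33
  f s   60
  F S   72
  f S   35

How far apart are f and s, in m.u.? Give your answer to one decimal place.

The two most frequent classes, F S (72) and f s (60), are the parental types, so the F1 was F S / f s.
The recombinant classes are F s and f S: 33 + 35 = 68.
Recombination frequency = 68/200 = 0.3400 ≈ 34.0%, i.e. 34.0 m.u.

34.0 m.u.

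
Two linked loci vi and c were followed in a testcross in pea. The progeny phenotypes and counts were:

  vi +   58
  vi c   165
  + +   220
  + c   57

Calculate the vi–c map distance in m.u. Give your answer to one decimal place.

23.0 m.u.

The two most frequent classes, + + (220) and vi c (165), are the parental types, so the F1 was + + / vi c.
The recombinant classes are + c and vi +: 57 + 58 = 115.
Recombination frequency = 115/500 = 0.2300 ≈ 23.0%, i.e. 23.0 m.u.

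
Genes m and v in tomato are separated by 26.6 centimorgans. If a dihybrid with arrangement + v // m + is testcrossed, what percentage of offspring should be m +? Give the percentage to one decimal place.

A map distance of 26.6 centimorgans corresponds to a recombination frequency of 0.266.
The F1 is + v / m +, so m + is a parental gamete class with expected frequency (1 − r)/2 = 0.734/2 = 0.3670.
That is 0.3670 = 36.7% of the progeny.

36.7%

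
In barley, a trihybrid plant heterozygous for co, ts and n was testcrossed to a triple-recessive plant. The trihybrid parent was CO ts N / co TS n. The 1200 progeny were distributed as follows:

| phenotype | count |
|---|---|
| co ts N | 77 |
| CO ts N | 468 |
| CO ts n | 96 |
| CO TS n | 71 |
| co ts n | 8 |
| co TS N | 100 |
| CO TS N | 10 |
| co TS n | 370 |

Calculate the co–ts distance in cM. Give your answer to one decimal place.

The two rarest classes, CO TS N and co ts n, are the double crossovers. Comparing them with the parentals, only the ts allele has switched, so ts is the middle locus and the order is n – ts – co.
Crossovers in the ts–co interval produce the single-crossover classes co ts N and CO TS n (77 + 71 = 148) plus the double crossovers (18).
RF(ts–co) = (148 + 18) / 1200 = 166/1200 = 0.1383 → 13.8 cM.

13.8 cM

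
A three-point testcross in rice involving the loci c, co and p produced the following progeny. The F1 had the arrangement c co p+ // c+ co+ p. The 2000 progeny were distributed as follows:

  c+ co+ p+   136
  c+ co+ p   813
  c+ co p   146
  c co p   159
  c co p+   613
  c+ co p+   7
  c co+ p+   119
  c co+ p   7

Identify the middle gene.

The two rarest classes, c+ co p+ and c co+ p, are the double crossovers. Comparing them with the parentals, only the c allele has switched, so c is the middle locus and the order is co – c – p.

c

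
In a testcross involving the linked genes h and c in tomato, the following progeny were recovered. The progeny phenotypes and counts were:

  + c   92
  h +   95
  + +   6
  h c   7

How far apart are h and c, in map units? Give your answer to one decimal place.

6.5 map units

The two most frequent classes, + c (92) and h + (95), are the parental types, so the F1 was + c / h +.
The recombinant classes are + + and h c: 6 + 7 = 13.
Recombination frequency = 13/200 = 0.0650 ≈ 6.5%, i.e. 6.5 map units.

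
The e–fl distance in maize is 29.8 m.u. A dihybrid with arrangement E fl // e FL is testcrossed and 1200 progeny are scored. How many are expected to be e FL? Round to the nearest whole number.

421

A map distance of 29.8 m.u. corresponds to a recombination frequency of 0.298.
The F1 is E fl / e FL, so e FL is a parental gamete class with expected frequency (1 − r)/2 = 0.702/2 = 0.3510.
Expected number = 0.3510 × 1200 = 421.20 ≈ 421.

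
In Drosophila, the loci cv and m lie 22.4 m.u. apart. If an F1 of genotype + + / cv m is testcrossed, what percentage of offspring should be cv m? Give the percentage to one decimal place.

38.8%

A map distance of 22.4 m.u. corresponds to a recombination frequency of 0.224.
The F1 is + + / cv m, so cv m is a parental gamete class with expected frequency (1 − r)/2 = 0.776/2 = 0.3880.
That is 0.3880 = 38.8% of the progeny.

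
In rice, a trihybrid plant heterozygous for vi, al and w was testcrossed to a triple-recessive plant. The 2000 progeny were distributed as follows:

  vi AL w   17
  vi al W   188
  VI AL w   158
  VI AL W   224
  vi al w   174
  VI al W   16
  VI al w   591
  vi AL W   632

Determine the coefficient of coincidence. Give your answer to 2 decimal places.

0.40

The two most frequent reciprocal classes, VI al w and vi AL W, are the parental types, so the F1 was VI al w / vi AL W.
The two rarest classes, VI al W and vi AL w, are the double crossovers. Comparing them with the parentals, only the w allele has switched, so w is the middle locus and the order is al – w – vi.
al–w: (346 + 33)/2000 = 0.1895; w–vi: (398 + 33)/2000 = 0.2155.
Expected DCO frequency = 0.1895 × 0.2155 ≈ 0.04084; observed = 33/2000 ≈ 0.01650.
Coefficient of coincidence = 0.01650/0.04084 ≈ 0.40.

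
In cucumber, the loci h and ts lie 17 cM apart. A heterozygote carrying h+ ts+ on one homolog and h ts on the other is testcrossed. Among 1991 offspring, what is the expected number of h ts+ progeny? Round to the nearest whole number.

A map distance of 17 cM corresponds to a recombination frequency of 0.170.
The F1 is h+ ts+ / h ts, so h ts+ is a recombinant gamete class with expected frequency r/2 = 0.170/2 = 0.0850.
Expected number = 0.0850 × 1991 = 169.24 ≈ 169.

169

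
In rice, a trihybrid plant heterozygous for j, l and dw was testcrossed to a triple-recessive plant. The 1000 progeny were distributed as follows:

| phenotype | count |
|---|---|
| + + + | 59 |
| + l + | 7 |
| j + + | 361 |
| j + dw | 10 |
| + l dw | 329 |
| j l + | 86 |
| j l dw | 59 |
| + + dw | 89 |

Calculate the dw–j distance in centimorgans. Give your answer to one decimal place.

13.5 centimorgans

The two most frequent reciprocal classes, + l dw and j + +, are the parental types, so the F1 was + l dw / j + +.
The two rarest classes, + l + and j + dw, are the double crossovers. Comparing them with the parentals, only the dw allele has switched, so dw is the middle locus and the order is j – dw – l.
Crossovers in the j–dw interval produce the single-crossover classes j l dw and + + + (59 + 59 = 118) plus the double crossovers (17).
RF(j–dw) = (118 + 17) / 1000 = 135/1000 = 0.1350 → 13.5 centimorgans.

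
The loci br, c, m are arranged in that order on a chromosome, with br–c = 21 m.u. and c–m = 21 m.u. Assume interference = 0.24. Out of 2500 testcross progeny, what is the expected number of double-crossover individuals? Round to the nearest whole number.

84

Map distances give recombination frequencies of 0.210 and 0.210 for the two intervals.
With interference 0.24 (so coincidence = 0.76), expected double-crossover frequency = 0.210 × 0.210 × 0.76 = 0.03352.
Expected number = 0.03352 × 2500 = 83.79 ≈ 84.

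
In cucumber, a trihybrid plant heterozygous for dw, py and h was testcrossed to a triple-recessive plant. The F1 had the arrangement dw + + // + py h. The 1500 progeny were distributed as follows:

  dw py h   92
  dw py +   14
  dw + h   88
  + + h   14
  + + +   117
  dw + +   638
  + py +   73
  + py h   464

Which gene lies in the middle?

py

The two rarest classes, dw py + and + + h, are the double crossovers. Comparing them with the parentals, only the py allele has switched, so py is the middle locus and the order is dw – py – h.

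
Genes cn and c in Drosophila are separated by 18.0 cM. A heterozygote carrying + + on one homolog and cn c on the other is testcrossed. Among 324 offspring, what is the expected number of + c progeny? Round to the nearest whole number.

A map distance of 18.0 cM corresponds to a recombination frequency of 0.180.
The F1 is + + / cn c, so + c is a recombinant gamete class with expected frequency r/2 = 0.180/2 = 0.0900.
Expected number = 0.0900 × 324 = 29.16 ≈ 29.

29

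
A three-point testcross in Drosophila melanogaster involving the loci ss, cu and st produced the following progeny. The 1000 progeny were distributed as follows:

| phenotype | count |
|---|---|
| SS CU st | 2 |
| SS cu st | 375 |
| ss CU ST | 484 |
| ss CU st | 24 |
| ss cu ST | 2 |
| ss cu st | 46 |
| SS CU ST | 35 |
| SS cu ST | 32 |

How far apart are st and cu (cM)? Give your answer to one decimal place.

6.0 cM

The two most frequent reciprocal classes, ss CU ST and SS cu st, are the parental types, so the F1 was ss CU ST / SS cu st.
The two rarest classes, ss cu ST and SS CU st, are the double crossovers. Comparing them with the parentals, only the cu allele has switched, so cu is the middle locus and the order is st – cu – ss.
Crossovers in the st–cu interval produce the single-crossover classes ss CU st and SS cu ST (24 + 32 = 56) plus the double crossovers (4).
RF(st–cu) = (56 + 4) / 1000 = 60/1000 = 0.0600 → 6.0 cM.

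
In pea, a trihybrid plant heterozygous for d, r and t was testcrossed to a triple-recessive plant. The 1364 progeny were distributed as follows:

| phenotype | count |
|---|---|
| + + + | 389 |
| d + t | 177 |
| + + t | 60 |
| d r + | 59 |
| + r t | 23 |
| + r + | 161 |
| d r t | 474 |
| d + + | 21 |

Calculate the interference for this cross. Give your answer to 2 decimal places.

The two most frequent reciprocal classes, + + + and d r t, are the parental types, so the F1 was + + + / d r t.
The two rarest classes, d + + and + r t, are the double crossovers. Comparing them with the parentals, only the d allele has switched, so d is the middle locus and the order is t – d – r.
t–d: (119 + 44)/1364 = 0.1195; d–r: (338 + 44)/1364 = 0.2801.
Expected DCO frequency = 0.1195 × 0.2801 ≈ 0.03347; observed = 44/1364 ≈ 0.03226.
Coefficient of coincidence = 0.03226/0.03347 ≈ 0.96; interference = 1 − 0.96 = 0.04.

0.04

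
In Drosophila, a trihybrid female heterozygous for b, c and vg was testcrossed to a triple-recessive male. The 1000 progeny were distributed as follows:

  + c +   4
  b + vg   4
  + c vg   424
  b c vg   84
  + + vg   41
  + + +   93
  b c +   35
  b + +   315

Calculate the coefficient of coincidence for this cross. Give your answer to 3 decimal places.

The two most frequent reciprocal classes, + c vg and b + +, are the parental types, so the F1 was + c vg / b + +.
The two rarest classes, + c + and b + vg, are the double crossovers. Comparing them with the parentals, only the vg allele has switched, so vg is the middle locus and the order is c – vg – b.
c–vg: (76 + 8)/1000 = 0.0840; vg–b: (177 + 8)/1000 = 0.1850.
Expected DCO frequency = 0.0840 × 0.1850 ≈ 0.01554; observed = 8/1000 ≈ 0.00800.
Coefficient of coincidence = 0.00800/0.01554 ≈ 0.515.

0.515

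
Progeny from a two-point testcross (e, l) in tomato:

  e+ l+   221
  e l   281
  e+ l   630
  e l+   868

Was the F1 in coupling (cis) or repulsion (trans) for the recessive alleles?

trans

The two most frequent classes are e+ l (630) and e l+ (868); these are the parental (non-recombinant) types.
So the F1 carried e+ l on one chromosome and e l+ on the other — the recessive alleles are on opposite chromosomes (trans / repulsion).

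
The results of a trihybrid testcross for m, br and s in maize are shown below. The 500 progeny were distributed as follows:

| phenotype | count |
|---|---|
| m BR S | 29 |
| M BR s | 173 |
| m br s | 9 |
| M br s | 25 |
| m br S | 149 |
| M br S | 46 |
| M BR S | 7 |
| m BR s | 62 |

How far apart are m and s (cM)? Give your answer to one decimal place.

24.8 cM

The two most frequent reciprocal classes, m br S and M BR s, are the parental types, so the F1 was m br S / M BR s.
The two rarest classes, m br s and M BR S, are the double crossovers. Comparing them with the parentals, only the s allele has switched, so s is the middle locus and the order is m – s – br.
Crossovers in the m–s interval produce the single-crossover classes M br S and m BR s (46 + 62 = 108) plus the double crossovers (16).
RF(m–s) = (108 + 16) / 500 = 124/500 = 0.2480 → 24.8 cM.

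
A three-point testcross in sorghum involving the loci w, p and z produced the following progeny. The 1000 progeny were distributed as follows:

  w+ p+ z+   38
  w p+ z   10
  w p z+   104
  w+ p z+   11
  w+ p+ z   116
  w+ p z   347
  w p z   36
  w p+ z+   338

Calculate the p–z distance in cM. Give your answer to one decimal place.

24.1 cM

The two most frequent reciprocal classes, w+ p z and w p+ z+, are the parental types, so the F1 was w+ p z / w p+ z+.
The two rarest classes, w+ p z+ and w p+ z, are the double crossovers. Comparing them with the parentals, only the z allele has switched, so z is the middle locus and the order is p – z – w.
Crossovers in the p–z interval produce the single-crossover classes w+ p+ z and w p z+ (116 + 104 = 220) plus the double crossovers (21).
RF(p–z) = (220 + 21) / 1000 = 241/1000 = 0.2410 → 24.1 cM.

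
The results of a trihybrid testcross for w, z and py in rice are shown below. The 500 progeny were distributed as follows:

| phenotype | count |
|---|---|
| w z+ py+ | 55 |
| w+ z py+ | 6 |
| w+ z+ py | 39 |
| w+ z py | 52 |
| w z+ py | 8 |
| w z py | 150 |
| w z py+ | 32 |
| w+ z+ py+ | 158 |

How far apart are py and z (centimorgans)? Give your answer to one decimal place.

17.0 centimorgans

The two most frequent reciprocal classes, w+ z+ py+ and w z py, are the parental types, so the F1 was w+ z+ py+ / w z py.
The two rarest classes, w+ z py+ and w z+ py, are the double crossovers. Comparing them with the parentals, only the z allele has switched, so z is the middle locus and the order is w – z – py.
Crossovers in the z–py interval produce the single-crossover classes w+ z+ py and w z py+ (39 + 32 = 71) plus the double crossovers (14).
RF(z–py) = (71 + 14) / 500 = 85/500 = 0.1700 → 17.0 centimorgans.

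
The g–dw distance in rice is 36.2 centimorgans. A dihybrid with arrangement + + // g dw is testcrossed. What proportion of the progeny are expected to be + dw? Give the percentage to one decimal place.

18.1%

A map distance of 36.2 centimorgans corresponds to a recombination frequency of 0.362.
The F1 is + + / g dw, so + dw is a recombinant gamete class with expected frequency r/2 = 0.362/2 = 0.1810.
That is 0.1810 = 18.1% of the progeny.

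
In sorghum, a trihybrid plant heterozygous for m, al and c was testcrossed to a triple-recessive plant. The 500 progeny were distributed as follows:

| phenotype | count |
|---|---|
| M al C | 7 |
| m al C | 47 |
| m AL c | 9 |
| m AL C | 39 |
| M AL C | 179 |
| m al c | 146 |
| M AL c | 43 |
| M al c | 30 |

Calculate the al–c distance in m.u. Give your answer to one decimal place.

21.2 m.u.

The two most frequent reciprocal classes, M AL C and m al c, are the parental types, so the F1 was M AL C / m al c.
The two rarest classes, M al C and m AL c, are the double crossovers. Comparing them with the parentals, only the al allele has switched, so al is the middle locus and the order is c – al – m.
Crossovers in the c–al interval produce the single-crossover classes M AL c and m al C (43 + 47 = 90) plus the double crossovers (16).
RF(c–al) = (90 + 16) / 500 = 106/500 = 0.2120 → 21.2 m.u.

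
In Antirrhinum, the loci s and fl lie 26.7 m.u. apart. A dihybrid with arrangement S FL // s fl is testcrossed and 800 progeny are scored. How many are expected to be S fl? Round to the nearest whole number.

107

A map distance of 26.7 m.u. corresponds to a recombination frequency of 0.267.
The F1 is S FL / s fl, so S fl is a recombinant gamete class with expected frequency r/2 = 0.267/2 = 0.1335.
Expected number = 0.1335 × 800 = 106.80 ≈ 107.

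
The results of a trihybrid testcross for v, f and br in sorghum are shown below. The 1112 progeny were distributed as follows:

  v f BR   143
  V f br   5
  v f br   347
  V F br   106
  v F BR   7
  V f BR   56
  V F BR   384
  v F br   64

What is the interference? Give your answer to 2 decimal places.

The two most frequent reciprocal classes, V F BR and v f br, are the parental types, so the F1 was V F BR / v f br.
The two rarest classes, v F BR and V f br, are the double crossovers. Comparing them with the parentals, only the v allele has switched, so v is the middle locus and the order is f – v – br.
f–v: (120 + 12)/1112 = 0.1187; v–br: (249 + 12)/1112 = 0.2347.
Expected DCO frequency = 0.1187 × 0.2347 ≈ 0.02786; observed = 12/1112 ≈ 0.01079.
Coefficient of coincidence = 0.01079/0.02786 ≈ 0.39; interference = 1 − 0.39 = 0.61.

0.61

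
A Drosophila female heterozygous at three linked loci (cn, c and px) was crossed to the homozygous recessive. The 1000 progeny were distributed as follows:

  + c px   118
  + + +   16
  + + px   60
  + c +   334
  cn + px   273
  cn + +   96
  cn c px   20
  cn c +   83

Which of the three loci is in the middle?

The two most frequent reciprocal classes, cn + px and + c +, are the parental types, so the F1 was cn + px / + c +.
The two rarest classes, cn c px and + + +, are the double crossovers. Comparing them with the parentals, only the c allele has switched, so c is the middle locus and the order is cn – c – px.

c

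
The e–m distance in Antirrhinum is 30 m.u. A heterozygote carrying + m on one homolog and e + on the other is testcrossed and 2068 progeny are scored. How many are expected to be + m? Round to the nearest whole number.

A map distance of 30 m.u. corresponds to a recombination frequency of 0.300.
The F1 is + m / e +, so + m is a parental gamete class with expected frequency (1 − r)/2 = 0.700/2 = 0.3500.
Expected number = 0.3500 × 2068 = 723.80 ≈ 724.

724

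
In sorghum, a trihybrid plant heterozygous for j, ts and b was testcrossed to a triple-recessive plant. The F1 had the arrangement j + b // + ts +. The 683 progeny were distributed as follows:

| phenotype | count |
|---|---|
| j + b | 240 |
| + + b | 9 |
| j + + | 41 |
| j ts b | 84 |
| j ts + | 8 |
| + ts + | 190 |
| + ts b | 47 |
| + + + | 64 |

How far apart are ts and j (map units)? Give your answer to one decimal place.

The two rarest classes, + + b and j ts +, are the double crossovers. Comparing them with the parentals, only the j allele has switched, so j is the middle locus and the order is b – j – ts.
Crossovers in the j–ts interval produce the single-crossover classes j ts b and + + + (84 + 64 = 148) plus the double crossovers (17).
RF(j–ts) = (148 + 17) / 683 = 165/683 = 0.2416 → 24.2 map units.

24.2 map units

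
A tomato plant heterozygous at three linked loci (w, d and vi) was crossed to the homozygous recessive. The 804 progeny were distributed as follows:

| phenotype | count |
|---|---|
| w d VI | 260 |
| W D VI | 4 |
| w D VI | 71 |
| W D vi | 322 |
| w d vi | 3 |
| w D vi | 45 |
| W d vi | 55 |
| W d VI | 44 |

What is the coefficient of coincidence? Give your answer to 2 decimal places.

0.44

The two most frequent reciprocal classes, w d VI and W D vi, are the parental types, so the F1 was w d VI / W D vi.
The two rarest classes, w d vi and W D VI, are the double crossovers. Comparing them with the parentals, only the vi allele has switched, so vi is the middle locus and the order is d – vi – w.
d–vi: (126 + 7)/804 = 0.1654; vi–w: (89 + 7)/804 = 0.1194.
Expected DCO frequency = 0.1654 × 0.1194 ≈ 0.01975; observed = 7/804 ≈ 0.00871.
Coefficient of coincidence = 0.00871/0.01975 ≈ 0.44.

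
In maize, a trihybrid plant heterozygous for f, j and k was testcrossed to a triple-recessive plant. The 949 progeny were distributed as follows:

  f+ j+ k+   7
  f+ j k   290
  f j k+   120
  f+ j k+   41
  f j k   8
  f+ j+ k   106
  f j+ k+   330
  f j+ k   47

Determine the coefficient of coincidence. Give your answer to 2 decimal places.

0.57

The two most frequent reciprocal classes, f+ j k and f j+ k+, are the parental types, so the F1 was f+ j k / f j+ k+.
The two rarest classes, f j k and f+ j+ k+, are the double crossovers. Comparing them with the parentals, only the f allele has switched, so f is the middle locus and the order is j – f – k.
j–f: (226 + 15)/949 = 0.2540; f–k: (88 + 15)/949 = 0.1085.
Expected DCO frequency = 0.2540 × 0.1085 ≈ 0.02756; observed = 15/949 ≈ 0.01581.
Coefficient of coincidence = 0.01581/0.02756 ≈ 0.57.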